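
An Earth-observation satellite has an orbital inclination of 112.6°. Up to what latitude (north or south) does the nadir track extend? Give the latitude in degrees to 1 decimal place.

67.4°

Retrograde orbit: the ground track reaches ±(180° − i) = ±(180 − 112.6) = ±67.4°.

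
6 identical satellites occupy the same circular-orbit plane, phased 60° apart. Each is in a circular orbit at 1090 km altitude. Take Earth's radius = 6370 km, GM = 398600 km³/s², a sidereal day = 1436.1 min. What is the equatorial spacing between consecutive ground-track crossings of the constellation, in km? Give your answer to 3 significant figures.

Semi-major axis a = 6370 + 1090 = 7460 km. Period T = 2π√(a³/μ) = 2π√(7460³/398600) = 6412.4 s = 106.87 min.
Single-satellite node shift = (6412.4/86166) × 360° = 26.79°.
With 6 satellites evenly phased, successive equator crossings are 26.79/6 = 4.465° apart.
That is 4.465 × 111.2 = 496 km at the equator.

496 km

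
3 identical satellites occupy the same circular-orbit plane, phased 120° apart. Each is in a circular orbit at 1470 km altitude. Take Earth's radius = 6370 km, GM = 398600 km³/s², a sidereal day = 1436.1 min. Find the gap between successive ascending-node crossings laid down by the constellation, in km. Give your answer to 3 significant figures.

1070 km

Semi-major axis a = 6370 + 1470 = 7840 km. Period T = 2π√(a³/μ) = 2π√(7840³/398600) = 6908.5 s = 115.14 min.
Single-satellite node shift = (6908.5/86166) × 360° = 28.86°.
With 3 satellites evenly phased, successive equator crossings are 28.86/3 = 9.621° apart.
That is 9.621 × 111.2 = 1070 km at the equator.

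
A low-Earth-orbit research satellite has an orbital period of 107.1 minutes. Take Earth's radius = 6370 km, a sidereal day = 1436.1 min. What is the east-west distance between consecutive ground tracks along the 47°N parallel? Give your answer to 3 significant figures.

2040 km

T = 107.1 min = 6426.0 s.
Node shift per orbit = (6426.0/86166) × 360° = 26.85°.
Equatorial spacing = 26.85 × 111.2 km/° = 2985 km.
At 47° latitude, spacing = 2985 × cos(47°) = 2036 km.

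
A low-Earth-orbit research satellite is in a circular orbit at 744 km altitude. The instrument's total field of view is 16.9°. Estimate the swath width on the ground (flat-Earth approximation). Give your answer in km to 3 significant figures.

Half-angle = 16.9°/2 = 8.45°.
Swath width ≈ 2h·tan(θ/2) = 2 × 744 × tan(8.45°) = 221.1 km.

221 km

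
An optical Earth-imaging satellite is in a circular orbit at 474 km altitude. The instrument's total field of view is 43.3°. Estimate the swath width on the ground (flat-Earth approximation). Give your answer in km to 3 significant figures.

Half-angle = 43.3°/2 = 21.65°.
Swath width ≈ 2h·tan(θ/2) = 2 × 474 × tan(21.65°) = 376.3 km.

376 km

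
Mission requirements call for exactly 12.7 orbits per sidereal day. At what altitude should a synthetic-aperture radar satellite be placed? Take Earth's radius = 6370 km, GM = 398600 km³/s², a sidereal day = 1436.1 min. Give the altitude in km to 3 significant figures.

1380 km

Required period T = 86166 / 12.7 = 6784.7 s.
From T = 2π√(a³/μ): a = (μ T²/4π²)^(1/3) = (398600 × 6784.7² / 4π²)^(1/3) = 7746 km.
Altitude h = a − R = 7746 − 6370 = 1376 km.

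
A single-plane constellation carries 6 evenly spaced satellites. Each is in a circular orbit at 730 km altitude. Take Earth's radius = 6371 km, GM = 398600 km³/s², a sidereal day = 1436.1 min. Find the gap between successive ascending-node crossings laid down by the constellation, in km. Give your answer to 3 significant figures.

Semi-major axis a = 6371 + 730 = 7101 km. Period T = 2π√(a³/μ) = 2π√(7101³/398600) = 5955.1 s = 99.25 min.
Single-satellite node shift = (5955.1/86166) × 360° = 24.88°.
With 6 satellites evenly phased, successive equator crossings are 24.88/6 = 4.147° apart.
That is 4.147 × 111.2 = 461 km at the equator.

461 km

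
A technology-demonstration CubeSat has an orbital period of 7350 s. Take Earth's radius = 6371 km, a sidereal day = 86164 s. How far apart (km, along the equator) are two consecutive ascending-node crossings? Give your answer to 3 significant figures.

3410 km

During one orbit Earth rotates (7350.0 / 86164) × 360° = 30.71°.
At the equator that is 30.71° × (2π·6371/360) km/° = 30.71 × 111.2 = 3415 km.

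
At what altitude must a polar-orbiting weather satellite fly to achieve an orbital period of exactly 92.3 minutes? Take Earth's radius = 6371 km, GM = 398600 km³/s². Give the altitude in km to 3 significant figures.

394 km

T = 92.3 min = 5538.0 s.
From T = 2π√(a³/μ): a = (μ T²/4π²)^(1/3) = (398600 × 5538.0² / 4π²)^(1/3) = 6765 km.
Altitude h = a − R = 6765 − 6371 = 394 km.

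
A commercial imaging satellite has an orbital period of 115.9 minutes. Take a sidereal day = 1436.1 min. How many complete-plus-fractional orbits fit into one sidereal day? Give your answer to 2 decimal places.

12.39

T = 115.9 min = 6954.0 s.
Orbits per sidereal day = 86166 / 6954.0 = 12.391.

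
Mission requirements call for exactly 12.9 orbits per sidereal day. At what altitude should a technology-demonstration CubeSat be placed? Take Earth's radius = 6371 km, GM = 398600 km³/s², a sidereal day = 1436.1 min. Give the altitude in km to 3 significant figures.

Required period T = 86166 / 12.9 = 6679.5 s.
From T = 2π√(a³/μ): a = (μ T²/4π²)^(1/3) = (398600 × 6679.5² / 4π²)^(1/3) = 7666 km.
Altitude h = a − R = 7666 − 6371 = 1295 km.

1290 km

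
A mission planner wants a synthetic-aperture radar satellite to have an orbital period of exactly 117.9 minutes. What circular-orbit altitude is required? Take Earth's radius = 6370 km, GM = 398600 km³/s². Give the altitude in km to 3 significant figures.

1590 km

T = 117.9 min = 7074.0 s.
From T = 2π√(a³/μ): a = (μ T²/4π²)^(1/3) = (398600 × 7074.0² / 4π²)^(1/3) = 7965 km.
Altitude h = a − R = 7965 − 6370 = 1595 km.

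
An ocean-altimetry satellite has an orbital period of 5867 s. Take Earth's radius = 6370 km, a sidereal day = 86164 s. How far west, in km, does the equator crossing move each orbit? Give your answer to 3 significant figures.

2730 km

During one orbit Earth rotates (5867.0 / 86164) × 360° = 24.51°.
At the equator that is 24.51° × (2π·6370/360) km/° = 24.51 × 111.2 = 2725 km.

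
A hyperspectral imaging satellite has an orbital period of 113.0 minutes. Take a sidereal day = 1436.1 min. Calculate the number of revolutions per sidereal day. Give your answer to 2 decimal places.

T = 113.0 min = 6780.0 s.
Orbits per sidereal day = 86166 / 6780.0 = 12.709.

12.71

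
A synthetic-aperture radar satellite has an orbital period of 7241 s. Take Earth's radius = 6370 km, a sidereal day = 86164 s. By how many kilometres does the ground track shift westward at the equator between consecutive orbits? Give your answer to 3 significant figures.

During one orbit Earth rotates (7241.0 / 86164) × 360° = 30.25°.
At the equator that is 30.25° × (2π·6370/360) km/° = 30.25 × 111.2 = 3364 km.

3360 km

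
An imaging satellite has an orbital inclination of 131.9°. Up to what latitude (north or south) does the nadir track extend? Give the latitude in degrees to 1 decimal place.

Retrograde orbit: the ground track reaches ±(180° − i) = ±(180 − 131.9) = ±48.1°.

48.1°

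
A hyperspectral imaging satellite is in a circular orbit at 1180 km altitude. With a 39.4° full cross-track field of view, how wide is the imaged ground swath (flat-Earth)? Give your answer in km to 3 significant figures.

845 km

Half-angle = 39.4°/2 = 19.7°.
Swath width ≈ 2h·tan(θ/2) = 2 × 1180 × tan(19.7°) = 845.0 km.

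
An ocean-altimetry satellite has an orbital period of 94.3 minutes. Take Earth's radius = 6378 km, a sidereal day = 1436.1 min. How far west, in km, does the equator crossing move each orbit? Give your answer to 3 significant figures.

2630 km

T = 94.3 min = 5658.0 s.
During one orbit Earth rotates (5658.0 / 86166) × 360° = 23.64°.
At the equator that is 23.64° × (2π·6378/360) km/° = 23.64 × 111.3 = 2631 km.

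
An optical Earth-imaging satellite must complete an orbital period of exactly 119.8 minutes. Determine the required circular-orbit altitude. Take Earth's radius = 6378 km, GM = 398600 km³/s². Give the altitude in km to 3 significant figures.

T = 119.8 min = 7188.0 s.
From T = 2π√(a³/μ): a = (μ T²/4π²)^(1/3) = (398600 × 7188.0² / 4π²)^(1/3) = 8050 km.
Altitude h = a − R = 8050 − 6378 = 1672 km.

1670 km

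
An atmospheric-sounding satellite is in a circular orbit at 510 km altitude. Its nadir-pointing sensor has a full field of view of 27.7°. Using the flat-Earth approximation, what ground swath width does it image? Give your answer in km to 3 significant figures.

251 km

Half-angle = 27.7°/2 = 13.85°.
Swath width ≈ 2h·tan(θ/2) = 2 × 510 × tan(13.85°) = 251.5 km.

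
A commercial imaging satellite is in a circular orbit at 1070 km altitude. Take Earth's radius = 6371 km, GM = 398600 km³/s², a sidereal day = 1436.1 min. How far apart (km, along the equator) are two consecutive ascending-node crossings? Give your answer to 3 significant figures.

Semi-major axis a = 6371 + 1070 = 7441 km. Period T = 2π√(a³/μ) = 2π√(7441³/398600) = 6387.9 s = 106.47 min.
During one orbit Earth rotates (6387.9 / 86166) × 360° = 26.69°.
At the equator that is 26.69° × (2π·6371/360) km/° = 26.69 × 111.2 = 2968 km.

2970 km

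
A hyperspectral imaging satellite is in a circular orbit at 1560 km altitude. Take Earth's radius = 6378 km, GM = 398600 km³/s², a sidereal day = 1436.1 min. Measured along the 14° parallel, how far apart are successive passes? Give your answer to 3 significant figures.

Semi-major axis a = 6378 + 1560 = 7938 km. Period T = 2π√(a³/μ) = 2π√(7938³/398600) = 7038.5 s = 117.31 min.
Node shift per orbit = (7038.5/86166) × 360° = 29.41°.
Equatorial spacing = 29.41 × 111.3 km/° = 3273 km.
At 14° latitude, spacing = 3273 × cos(14°) = 3176 km.

3180 km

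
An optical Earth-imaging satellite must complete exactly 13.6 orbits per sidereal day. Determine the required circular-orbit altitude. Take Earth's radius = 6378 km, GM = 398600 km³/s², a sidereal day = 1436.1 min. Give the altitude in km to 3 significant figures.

Required period T = 86166 / 13.6 = 6335.7 s.
From T = 2π√(a³/μ): a = (μ T²/4π²)^(1/3) = (398600 × 6335.7² / 4π²)^(1/3) = 7400 km.
Altitude h = a − R = 7400 − 6378 = 1022 km.

1020 km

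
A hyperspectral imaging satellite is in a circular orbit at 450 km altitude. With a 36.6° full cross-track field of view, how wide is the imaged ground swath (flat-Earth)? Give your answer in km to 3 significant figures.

Half-angle = 36.6°/2 = 18.3°.
Swath width ≈ 2h·tan(θ/2) = 2 × 450 × tan(18.3°) = 297.6 km.

298 km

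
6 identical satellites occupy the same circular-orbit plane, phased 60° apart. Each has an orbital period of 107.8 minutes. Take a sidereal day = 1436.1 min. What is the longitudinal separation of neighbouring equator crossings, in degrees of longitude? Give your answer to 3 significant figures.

4.50°

T = 107.8 min = 6468.0 s.
Single-satellite node shift = (6468.0/86166) × 360° = 27.02°.
With 6 satellites evenly phased, successive equator crossings are 27.02/6 = 4.504° apart.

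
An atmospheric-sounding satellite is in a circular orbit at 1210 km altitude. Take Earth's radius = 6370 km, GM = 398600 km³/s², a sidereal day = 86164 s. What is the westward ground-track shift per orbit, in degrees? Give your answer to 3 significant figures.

27.4°

Semi-major axis a = 6370 + 1210 = 7580 km. Period T = 2π√(a³/μ) = 2π√(7580³/398600) = 6567.7 s = 109.46 min.
During one orbit Earth rotates (6567.7 / 86164) × 360° = 27.44°.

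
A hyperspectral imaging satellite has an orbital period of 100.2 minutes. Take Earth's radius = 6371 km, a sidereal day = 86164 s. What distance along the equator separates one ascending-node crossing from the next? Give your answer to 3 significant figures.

T = 100.2 min = 6012.0 s.
During one orbit Earth rotates (6012.0 / 86164) × 360° = 25.12°.
At the equator that is 25.12° × (2π·6371/360) km/° = 25.12 × 111.2 = 2793 km.

2790 km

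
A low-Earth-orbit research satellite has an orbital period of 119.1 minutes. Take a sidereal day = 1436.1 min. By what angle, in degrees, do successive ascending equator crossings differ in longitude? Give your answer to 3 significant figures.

T = 119.1 min = 7146.0 s.
During one orbit Earth rotates (7146.0 / 86166) × 360° = 29.86°.

29.9°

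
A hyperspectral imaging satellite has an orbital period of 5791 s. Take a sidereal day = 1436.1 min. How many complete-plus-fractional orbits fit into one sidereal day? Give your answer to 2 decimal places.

14.88

Orbits per sidereal day = 86166 / 5791.0 = 14.879.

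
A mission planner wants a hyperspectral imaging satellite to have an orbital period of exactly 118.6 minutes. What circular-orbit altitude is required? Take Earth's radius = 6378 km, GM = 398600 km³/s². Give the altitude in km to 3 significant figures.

T = 118.6 min = 7116.0 s.
From T = 2π√(a³/μ): a = (μ T²/4π²)^(1/3) = (398600 × 7116.0² / 4π²)^(1/3) = 7996 km.
Altitude h = a − R = 7996 − 6378 = 1618 km.

1620 km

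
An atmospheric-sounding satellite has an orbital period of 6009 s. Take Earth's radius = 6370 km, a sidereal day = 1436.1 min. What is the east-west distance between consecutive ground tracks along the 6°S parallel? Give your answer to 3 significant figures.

Node shift per orbit = (6009.0/86166) × 360° = 25.11°.
Equatorial spacing = 25.11 × 111.2 km/° = 2791 km.
At 6° latitude, spacing = 2791 × cos(6°) = 2776 km.

2780 km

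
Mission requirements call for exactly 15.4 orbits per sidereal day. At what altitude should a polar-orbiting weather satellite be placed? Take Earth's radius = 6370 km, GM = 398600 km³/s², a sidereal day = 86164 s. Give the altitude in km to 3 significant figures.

442 km

Required period T = 86164 / 15.4 = 5595.1 s.
From T = 2π√(a³/μ): a = (μ T²/4π²)^(1/3) = (398600 × 5595.1² / 4π²)^(1/3) = 6812 km.
Altitude h = a − R = 6812 − 6370 = 442 km.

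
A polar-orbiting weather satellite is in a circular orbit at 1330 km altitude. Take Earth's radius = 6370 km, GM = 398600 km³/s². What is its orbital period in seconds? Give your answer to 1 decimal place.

Semi-major axis a = 6370 + 1330 = 7700 km. Period T = 2π√(a³/μ) = 2π√(7700³/398600) = 6724.3 s = 112.07 min.

6724.3 seconds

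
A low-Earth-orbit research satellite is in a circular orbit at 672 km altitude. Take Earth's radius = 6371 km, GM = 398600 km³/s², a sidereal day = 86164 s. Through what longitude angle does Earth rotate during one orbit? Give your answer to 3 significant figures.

24.6°

Semi-major axis a = 6371 + 672 = 7043 km. Period T = 2π√(a³/μ) = 2π√(7043³/398600) = 5882.3 s = 98.04 min.
During one orbit Earth rotates (5882.3 / 86164) × 360° = 24.58°.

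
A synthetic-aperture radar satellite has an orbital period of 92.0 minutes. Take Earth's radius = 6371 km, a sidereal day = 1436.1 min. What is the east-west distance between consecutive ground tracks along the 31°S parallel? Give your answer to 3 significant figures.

2200 km

T = 92.0 min = 5520.0 s.
Node shift per orbit = (5520.0/86166) × 360° = 23.06°.
Equatorial spacing = 23.06 × 111.2 km/° = 2564 km.
At 31° latitude, spacing = 2564 × cos(31°) = 2198 km.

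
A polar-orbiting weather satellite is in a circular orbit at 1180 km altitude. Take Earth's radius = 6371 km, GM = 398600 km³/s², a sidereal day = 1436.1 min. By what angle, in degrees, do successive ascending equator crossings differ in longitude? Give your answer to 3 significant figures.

27.3°

Semi-major axis a = 6371 + 1180 = 7551 km. Period T = 2π√(a³/μ) = 2π√(7551³/398600) = 6530.1 s = 108.83 min.
During one orbit Earth rotates (6530.1 / 86166) × 360° = 27.28°.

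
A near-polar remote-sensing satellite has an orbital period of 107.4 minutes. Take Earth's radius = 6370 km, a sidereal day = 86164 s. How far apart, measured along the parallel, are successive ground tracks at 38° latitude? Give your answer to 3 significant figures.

T = 107.4 min = 6444.0 s.
Node shift per orbit = (6444.0/86164) × 360° = 26.92°.
Equatorial spacing = 26.92 × 111.2 km/° = 2993 km.
At 38° latitude, spacing = 2993 × cos(38°) = 2359 km.

2360 km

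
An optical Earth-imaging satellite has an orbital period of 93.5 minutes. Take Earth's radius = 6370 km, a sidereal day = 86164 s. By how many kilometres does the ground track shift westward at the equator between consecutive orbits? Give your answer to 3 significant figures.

2610 km

T = 93.5 min = 5610.0 s.
During one orbit Earth rotates (5610.0 / 86164) × 360° = 23.44°.
At the equator that is 23.44° × (2π·6370/360) km/° = 23.44 × 111.2 = 2606 km.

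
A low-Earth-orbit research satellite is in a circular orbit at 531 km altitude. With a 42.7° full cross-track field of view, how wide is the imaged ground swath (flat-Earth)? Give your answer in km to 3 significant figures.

Half-angle = 42.7°/2 = 21.35°.
Swath width ≈ 2h·tan(θ/2) = 2 × 531 × tan(21.35°) = 415.1 km.

415 km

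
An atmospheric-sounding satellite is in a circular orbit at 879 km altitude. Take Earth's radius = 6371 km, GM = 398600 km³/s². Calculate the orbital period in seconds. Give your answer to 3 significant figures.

6140 seconds

Semi-major axis a = 6371 + 879 = 7250 km. Period T = 2π√(a³/μ) = 2π√(7250³/398600) = 6143.5 s = 102.39 min.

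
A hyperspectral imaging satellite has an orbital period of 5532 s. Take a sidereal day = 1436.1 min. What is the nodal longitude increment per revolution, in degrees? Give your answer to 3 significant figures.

During one orbit Earth rotates (5532.0 / 86166) × 360° = 23.11°.

23.1°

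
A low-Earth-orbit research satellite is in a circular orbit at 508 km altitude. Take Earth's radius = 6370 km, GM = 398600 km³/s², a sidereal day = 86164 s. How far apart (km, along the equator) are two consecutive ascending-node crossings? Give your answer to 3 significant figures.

2640 km

Semi-major axis a = 6370 + 508 = 6878 km. Period T = 2π√(a³/μ) = 2π√(6878³/398600) = 5676.8 s = 94.61 min.
During one orbit Earth rotates (5676.8 / 86164) × 360° = 23.72°.
At the equator that is 23.72° × (2π·6370/360) km/° = 23.72 × 111.2 = 2637 km.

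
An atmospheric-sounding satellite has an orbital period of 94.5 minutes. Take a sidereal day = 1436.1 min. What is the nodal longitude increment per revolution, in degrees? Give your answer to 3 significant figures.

T = 94.5 min = 5670.0 s.
During one orbit Earth rotates (5670.0 / 86166) × 360° = 23.69°.

23.7°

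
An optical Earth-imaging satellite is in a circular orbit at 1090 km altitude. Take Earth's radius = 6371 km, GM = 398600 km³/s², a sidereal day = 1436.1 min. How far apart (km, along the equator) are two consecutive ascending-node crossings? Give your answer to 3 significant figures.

2980 km

Semi-major axis a = 6371 + 1090 = 7461 km. Period T = 2π√(a³/μ) = 2π√(7461³/398600) = 6413.7 s = 106.89 min.
During one orbit Earth rotates (6413.7 / 86166) × 360° = 26.80°.
At the equator that is 26.80° × (2π·6371/360) km/° = 26.80 × 111.2 = 2980 km.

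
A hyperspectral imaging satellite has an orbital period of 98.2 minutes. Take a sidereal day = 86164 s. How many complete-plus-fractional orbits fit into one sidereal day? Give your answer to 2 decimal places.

T = 98.2 min = 5892.0 s.
Orbits per sidereal day = 86164 / 5892.0 = 14.624.

14.62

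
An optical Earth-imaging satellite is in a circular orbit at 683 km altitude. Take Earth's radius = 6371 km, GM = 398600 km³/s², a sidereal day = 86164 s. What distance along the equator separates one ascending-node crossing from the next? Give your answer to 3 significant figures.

2740 km

Semi-major axis a = 6371 + 683 = 7054 km. Period T = 2π√(a³/μ) = 2π√(7054³/398600) = 5896.1 s = 98.27 min.
During one orbit Earth rotates (5896.1 / 86164) × 360° = 24.63°.
At the equator that is 24.63° × (2π·6371/360) km/° = 24.63 × 111.2 = 2739 km.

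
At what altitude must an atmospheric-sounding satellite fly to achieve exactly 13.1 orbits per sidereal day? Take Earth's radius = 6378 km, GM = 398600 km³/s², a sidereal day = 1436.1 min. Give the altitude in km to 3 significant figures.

Required period T = 86166 / 13.1 = 6577.6 s.
From T = 2π√(a³/μ): a = (μ T²/4π²)^(1/3) = (398600 × 6577.6² / 4π²)^(1/3) = 7588 km.
Altitude h = a − R = 7588 − 6378 = 1210 km.

1210 km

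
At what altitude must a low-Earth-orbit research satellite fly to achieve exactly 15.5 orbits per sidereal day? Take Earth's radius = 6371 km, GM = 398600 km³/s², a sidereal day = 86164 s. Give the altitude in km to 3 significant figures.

411 km

Required period T = 86164 / 15.5 = 5559.0 s.
From T = 2π√(a³/μ): a = (μ T²/4π²)^(1/3) = (398600 × 5559.0² / 4π²)^(1/3) = 6782 km.
Altitude h = a − R = 6782 − 6371 = 411 km.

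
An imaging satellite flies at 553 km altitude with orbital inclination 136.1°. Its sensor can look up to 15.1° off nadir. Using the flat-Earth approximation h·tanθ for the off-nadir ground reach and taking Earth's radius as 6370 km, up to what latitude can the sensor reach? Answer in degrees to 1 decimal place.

Retrograde orbit: the ground track reaches ±(180° − i) = ±(180 − 136.1) = ±43.9°.
Sensor half-swath on the ground ≈ 553·tan(15.1°) = 149 km = 1.34° of latitude.
Maximum observable latitude ≈ 43.9 + 1.34 = 45.2°.

45.2°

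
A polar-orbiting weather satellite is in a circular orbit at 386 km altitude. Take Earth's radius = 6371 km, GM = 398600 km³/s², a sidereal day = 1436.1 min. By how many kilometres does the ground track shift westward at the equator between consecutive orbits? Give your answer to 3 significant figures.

2570 km

Semi-major axis a = 6371 + 386 = 6757 km. Period T = 2π√(a³/μ) = 2π√(6757³/398600) = 5527.7 s = 92.13 min.
During one orbit Earth rotates (5527.7 / 86166) × 360° = 23.09°.
At the equator that is 23.09° × (2π·6371/360) km/° = 23.09 × 111.2 = 2568 km.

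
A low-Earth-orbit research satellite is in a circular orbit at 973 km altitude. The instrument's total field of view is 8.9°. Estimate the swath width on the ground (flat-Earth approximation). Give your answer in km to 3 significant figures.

151 km

Half-angle = 8.9°/2 = 4.45°.
Swath width ≈ 2h·tan(θ/2) = 2 × 973 × tan(4.45°) = 151.4 km.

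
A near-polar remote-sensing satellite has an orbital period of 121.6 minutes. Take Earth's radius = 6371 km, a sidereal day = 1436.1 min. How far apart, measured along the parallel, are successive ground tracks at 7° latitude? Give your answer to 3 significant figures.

T = 121.6 min = 7296.0 s.
Node shift per orbit = (7296.0/86166) × 360° = 30.48°.
Equatorial spacing = 30.48 × 111.2 km/° = 3390 km.
At 7° latitude, spacing = 3390 × cos(7°) = 3364 km.

3360 km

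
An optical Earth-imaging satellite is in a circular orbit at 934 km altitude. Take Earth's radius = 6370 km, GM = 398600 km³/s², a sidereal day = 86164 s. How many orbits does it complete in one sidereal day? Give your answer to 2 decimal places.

Semi-major axis a = 6370 + 934 = 7304 km. Period T = 2π√(a³/μ) = 2π√(7304³/398600) = 6212.3 s = 103.54 min.
Orbits per sidereal day = 86164 / 6212.3 = 13.870.

13.87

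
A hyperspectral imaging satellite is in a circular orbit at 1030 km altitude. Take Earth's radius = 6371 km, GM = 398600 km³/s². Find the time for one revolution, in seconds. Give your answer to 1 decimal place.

Semi-major axis a = 6371 + 1030 = 7401 km. Period T = 2π√(a³/μ) = 2π√(7401³/398600) = 6336.5 s = 105.61 min.

6336.5 seconds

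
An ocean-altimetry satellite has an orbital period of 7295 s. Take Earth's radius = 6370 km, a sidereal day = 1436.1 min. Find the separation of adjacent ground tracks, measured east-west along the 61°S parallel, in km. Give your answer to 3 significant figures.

Node shift per orbit = (7295.0/86166) × 360° = 30.48°.
Equatorial spacing = 30.48 × 111.2 km/° = 3389 km.
At 61° latitude, spacing = 3389 × cos(61°) = 1643 km.

1640 km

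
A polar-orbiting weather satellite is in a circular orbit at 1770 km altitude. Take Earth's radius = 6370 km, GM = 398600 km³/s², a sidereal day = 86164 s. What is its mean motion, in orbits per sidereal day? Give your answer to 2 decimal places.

11.79

Semi-major axis a = 6370 + 1770 = 8140 km. Period T = 2π√(a³/μ) = 2π√(8140³/398600) = 7308.8 s = 121.81 min.
Orbits per sidereal day = 86164 / 7308.8 = 11.789.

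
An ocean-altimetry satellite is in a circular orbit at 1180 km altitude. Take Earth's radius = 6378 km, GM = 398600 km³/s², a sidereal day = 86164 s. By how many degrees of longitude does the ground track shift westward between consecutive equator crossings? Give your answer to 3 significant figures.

27.3°

Semi-major axis a = 6378 + 1180 = 7558 km. Period T = 2π√(a³/μ) = 2π√(7558³/398600) = 6539.2 s = 108.99 min.
During one orbit Earth rotates (6539.2 / 86164) × 360° = 27.32°.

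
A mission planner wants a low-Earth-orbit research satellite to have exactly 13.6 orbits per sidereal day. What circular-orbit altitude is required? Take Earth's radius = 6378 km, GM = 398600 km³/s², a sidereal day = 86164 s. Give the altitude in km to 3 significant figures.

1020 km

Required period T = 86164 / 13.6 = 6335.6 s.
From T = 2π√(a³/μ): a = (μ T²/4π²)^(1/3) = (398600 × 6335.6² / 4π²)^(1/3) = 7400 km.
Altitude h = a − R = 7400 − 6378 = 1022 km.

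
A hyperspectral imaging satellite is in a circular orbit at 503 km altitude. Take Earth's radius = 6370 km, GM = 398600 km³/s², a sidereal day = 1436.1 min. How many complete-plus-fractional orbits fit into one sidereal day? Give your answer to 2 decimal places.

Semi-major axis a = 6370 + 503 = 6873 km. Period T = 2π√(a³/μ) = 2π√(6873³/398600) = 5670.6 s = 94.51 min.
Orbits per sidereal day = 86166 / 5670.6 = 15.195.

15.20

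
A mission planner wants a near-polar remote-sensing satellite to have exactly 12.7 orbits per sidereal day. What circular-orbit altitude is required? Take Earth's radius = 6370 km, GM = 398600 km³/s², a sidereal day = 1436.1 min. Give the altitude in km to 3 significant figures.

1380 km

Required period T = 86166 / 12.7 = 6784.7 s.
From T = 2π√(a³/μ): a = (μ T²/4π²)^(1/3) = (398600 × 6784.7² / 4π²)^(1/3) = 7746 km.
Altitude h = a − R = 7746 − 6370 = 1376 km.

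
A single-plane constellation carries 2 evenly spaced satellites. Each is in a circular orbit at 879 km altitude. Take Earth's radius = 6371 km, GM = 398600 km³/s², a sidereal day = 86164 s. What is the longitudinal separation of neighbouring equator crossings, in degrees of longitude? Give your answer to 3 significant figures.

Semi-major axis a = 6371 + 879 = 7250 km. Period T = 2π√(a³/μ) = 2π√(7250³/398600) = 6143.5 s = 102.39 min.
Single-satellite node shift = (6143.5/86164) × 360° = 25.67°.
With 2 satellites evenly phased, successive equator crossings are 25.67/2 = 12.834° apart.

12.8°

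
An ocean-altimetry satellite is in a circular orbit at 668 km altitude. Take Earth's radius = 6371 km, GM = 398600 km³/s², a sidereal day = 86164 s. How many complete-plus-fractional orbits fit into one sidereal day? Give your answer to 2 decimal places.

14.66

Semi-major axis a = 6371 + 668 = 7039 km. Period T = 2π√(a³/μ) = 2π√(7039³/398600) = 5877.3 s = 97.95 min.
Orbits per sidereal day = 86164 / 5877.3 = 14.660.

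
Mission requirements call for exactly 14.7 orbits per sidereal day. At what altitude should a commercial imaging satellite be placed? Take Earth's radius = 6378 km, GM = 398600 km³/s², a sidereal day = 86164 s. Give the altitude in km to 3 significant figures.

Required period T = 86164 / 14.7 = 5861.5 s.
From T = 2π√(a³/μ): a = (μ T²/4π²)^(1/3) = (398600 × 5861.5² / 4π²)^(1/3) = 7026 km.
Altitude h = a − R = 7026 − 6378 = 648 km.

648 km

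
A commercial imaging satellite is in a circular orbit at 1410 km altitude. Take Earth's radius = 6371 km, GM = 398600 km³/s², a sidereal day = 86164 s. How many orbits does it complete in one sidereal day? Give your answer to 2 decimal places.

12.61

Semi-major axis a = 6371 + 1410 = 7781 km. Period T = 2π√(a³/μ) = 2π√(7781³/398600) = 6830.7 s = 113.84 min.
Orbits per sidereal day = 86164 / 6830.7 = 12.614.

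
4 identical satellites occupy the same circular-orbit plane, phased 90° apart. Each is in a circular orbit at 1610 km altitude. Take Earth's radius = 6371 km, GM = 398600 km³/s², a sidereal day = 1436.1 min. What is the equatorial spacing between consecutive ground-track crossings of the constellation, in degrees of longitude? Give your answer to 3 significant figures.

Semi-major axis a = 6371 + 1610 = 7981 km. Period T = 2π√(a³/μ) = 2π√(7981³/398600) = 7095.7 s = 118.26 min.
Single-satellite node shift = (7095.7/86166) × 360° = 29.65°.
With 4 satellites evenly phased, successive equator crossings are 29.65/4 = 7.411° apart.

7.41°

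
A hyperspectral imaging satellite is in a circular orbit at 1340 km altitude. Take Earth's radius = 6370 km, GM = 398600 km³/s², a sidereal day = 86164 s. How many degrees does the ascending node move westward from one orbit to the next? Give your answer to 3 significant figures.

28.1°

Semi-major axis a = 6370 + 1340 = 7710 km. Period T = 2π√(a³/μ) = 2π√(7710³/398600) = 6737.4 s = 112.29 min.
During one orbit Earth rotates (6737.4 / 86164) × 360° = 28.15°.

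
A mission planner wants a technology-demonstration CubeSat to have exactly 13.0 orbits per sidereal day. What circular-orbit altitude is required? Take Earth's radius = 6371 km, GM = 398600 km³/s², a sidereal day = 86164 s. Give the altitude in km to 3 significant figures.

1260 km

Required period T = 86164 / 13.0 = 6628.0 s.
From T = 2π√(a³/μ): a = (μ T²/4π²)^(1/3) = (398600 × 6628.0² / 4π²)^(1/3) = 7626 km.
Altitude h = a − R = 7626 − 6371 = 1255 km.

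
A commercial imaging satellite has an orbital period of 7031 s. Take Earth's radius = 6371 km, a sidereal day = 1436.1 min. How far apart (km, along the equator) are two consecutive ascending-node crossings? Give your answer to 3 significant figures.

3270 km

During one orbit Earth rotates (7031.0 / 86166) × 360° = 29.38°.
At the equator that is 29.38° × (2π·6371/360) km/° = 29.38 × 111.2 = 3266 km.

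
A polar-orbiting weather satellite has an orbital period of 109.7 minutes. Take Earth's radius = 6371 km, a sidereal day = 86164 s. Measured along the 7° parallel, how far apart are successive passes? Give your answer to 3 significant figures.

T = 109.7 min = 6582.0 s.
Node shift per orbit = (6582.0/86164) × 360° = 27.50°.
Equatorial spacing = 27.50 × 111.2 km/° = 3058 km.
At 7° latitude, spacing = 3058 × cos(7°) = 3035 km.

3040 km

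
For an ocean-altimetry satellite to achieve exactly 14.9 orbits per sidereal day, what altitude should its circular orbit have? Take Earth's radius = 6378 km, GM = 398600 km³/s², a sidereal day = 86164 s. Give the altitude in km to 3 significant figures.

Required period T = 86164 / 14.9 = 5782.8 s.
From T = 2π√(a³/μ): a = (μ T²/4π²)^(1/3) = (398600 × 5782.8² / 4π²)^(1/3) = 6963 km.
Altitude h = a − R = 6963 − 6378 = 585 km.

585 km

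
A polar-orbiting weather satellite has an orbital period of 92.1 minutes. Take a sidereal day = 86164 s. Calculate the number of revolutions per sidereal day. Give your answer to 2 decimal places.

15.59

T = 92.1 min = 5526.0 s.
Orbits per sidereal day = 86164 / 5526.0 = 15.592.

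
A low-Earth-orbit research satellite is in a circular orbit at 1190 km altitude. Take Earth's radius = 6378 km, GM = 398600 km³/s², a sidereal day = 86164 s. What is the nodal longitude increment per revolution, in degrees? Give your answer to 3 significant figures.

27.4°

Semi-major axis a = 6378 + 1190 = 7568 km. Period T = 2π√(a³/μ) = 2π√(7568³/398600) = 6552.1 s = 109.20 min.
During one orbit Earth rotates (6552.1 / 86164) × 360° = 27.38°.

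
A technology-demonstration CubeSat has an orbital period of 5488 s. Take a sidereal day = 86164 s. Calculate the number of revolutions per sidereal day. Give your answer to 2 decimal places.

Orbits per sidereal day = 86164 / 5488.0 = 15.700.

15.70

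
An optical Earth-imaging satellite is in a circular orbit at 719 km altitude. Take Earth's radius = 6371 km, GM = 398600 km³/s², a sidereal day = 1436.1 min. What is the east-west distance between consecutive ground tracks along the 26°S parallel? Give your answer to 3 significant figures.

2480 km

Semi-major axis a = 6371 + 719 = 7090 km. Period T = 2π√(a³/μ) = 2π√(7090³/398600) = 5941.3 s = 99.02 min.
Node shift per orbit = (5941.3/86166) × 360° = 24.82°.
Equatorial spacing = 24.82 × 111.2 km/° = 2760 km.
At 26° latitude, spacing = 2760 × cos(26°) = 2481 km.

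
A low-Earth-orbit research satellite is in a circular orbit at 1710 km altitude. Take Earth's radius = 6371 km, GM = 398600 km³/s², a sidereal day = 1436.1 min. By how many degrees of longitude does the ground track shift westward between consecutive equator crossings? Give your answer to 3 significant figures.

Semi-major axis a = 6371 + 1710 = 8081 km. Period T = 2π√(a³/μ) = 2π√(8081³/398600) = 7229.5 s = 120.49 min.
During one orbit Earth rotates (7229.5 / 86166) × 360° = 30.20°.

30.2°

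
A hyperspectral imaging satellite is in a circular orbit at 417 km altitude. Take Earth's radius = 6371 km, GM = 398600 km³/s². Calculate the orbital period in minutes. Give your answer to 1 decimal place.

92.8 min

Semi-major axis a = 6371 + 417 = 6788 km. Period T = 2π√(a³/μ) = 2π√(6788³/398600) = 5565.8 s = 92.76 min.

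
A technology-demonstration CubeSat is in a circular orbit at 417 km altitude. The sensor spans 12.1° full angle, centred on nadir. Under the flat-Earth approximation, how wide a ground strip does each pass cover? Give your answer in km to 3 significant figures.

Half-angle = 12.1°/2 = 6.05°.
Swath width ≈ 2h·tan(θ/2) = 2 × 417 × tan(6.05°) = 88.4 km.

88.4 km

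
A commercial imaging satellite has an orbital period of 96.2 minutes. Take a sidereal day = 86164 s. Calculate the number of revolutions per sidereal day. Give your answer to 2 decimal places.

T = 96.2 min = 5772.0 s.
Orbits per sidereal day = 86164 / 5772.0 = 14.928.

14.93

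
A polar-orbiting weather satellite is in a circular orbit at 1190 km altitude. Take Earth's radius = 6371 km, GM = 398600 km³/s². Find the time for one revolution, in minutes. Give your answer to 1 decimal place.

109.1 min

Semi-major axis a = 6371 + 1190 = 7561 km. Period T = 2π√(a³/μ) = 2π√(7561³/398600) = 6543.0 s = 109.05 min.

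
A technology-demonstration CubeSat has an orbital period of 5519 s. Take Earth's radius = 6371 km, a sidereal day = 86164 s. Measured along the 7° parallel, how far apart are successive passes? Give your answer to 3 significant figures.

Node shift per orbit = (5519.0/86164) × 360° = 23.06°.
Equatorial spacing = 23.06 × 111.2 km/° = 2564 km.
At 7° latitude, spacing = 2564 × cos(7°) = 2545 km.

2540 km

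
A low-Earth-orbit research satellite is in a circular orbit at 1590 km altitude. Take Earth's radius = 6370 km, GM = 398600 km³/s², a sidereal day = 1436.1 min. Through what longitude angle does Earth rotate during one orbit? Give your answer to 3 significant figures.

29.5°

Semi-major axis a = 6370 + 1590 = 7960 km. Period T = 2π√(a³/μ) = 2π√(7960³/398600) = 7067.7 s = 117.80 min.
During one orbit Earth rotates (7067.7 / 86166) × 360° = 29.53°.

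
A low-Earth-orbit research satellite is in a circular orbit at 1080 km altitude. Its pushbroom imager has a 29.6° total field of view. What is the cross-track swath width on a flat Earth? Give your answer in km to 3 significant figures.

571 km

Half-angle = 29.6°/2 = 14.8°.
Swath width ≈ 2h·tan(θ/2) = 2 × 1080 × tan(14.8°) = 570.7 km.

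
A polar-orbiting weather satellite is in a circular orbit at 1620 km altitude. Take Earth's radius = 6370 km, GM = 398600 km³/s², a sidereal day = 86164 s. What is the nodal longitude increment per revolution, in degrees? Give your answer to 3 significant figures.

29.7°

Semi-major axis a = 6370 + 1620 = 7990 km. Period T = 2π√(a³/μ) = 2π√(7990³/398600) = 7107.7 s = 118.46 min.
During one orbit Earth rotates (7107.7 / 86164) × 360° = 29.70°.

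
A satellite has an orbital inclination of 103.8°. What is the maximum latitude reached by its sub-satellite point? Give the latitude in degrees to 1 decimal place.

Retrograde orbit: the ground track reaches ±(180° − i) = ±(180 − 103.8) = ±76.2°.

76.2°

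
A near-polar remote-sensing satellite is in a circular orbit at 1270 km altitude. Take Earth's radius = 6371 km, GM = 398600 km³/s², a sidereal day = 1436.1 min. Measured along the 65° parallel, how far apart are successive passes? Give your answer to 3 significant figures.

Semi-major axis a = 6371 + 1270 = 7641 km. Period T = 2π√(a³/μ) = 2π√(7641³/398600) = 6647.2 s = 110.79 min.
Node shift per orbit = (6647.2/86166) × 360° = 27.77°.
Equatorial spacing = 27.77 × 111.2 km/° = 3088 km.
At 65° latitude, spacing = 3088 × cos(65°) = 1305 km.

1310 km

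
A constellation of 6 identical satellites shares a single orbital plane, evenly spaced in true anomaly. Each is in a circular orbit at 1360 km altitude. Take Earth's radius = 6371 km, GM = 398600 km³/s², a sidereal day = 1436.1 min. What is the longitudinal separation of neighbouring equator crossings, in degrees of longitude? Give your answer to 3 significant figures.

4.71°

Semi-major axis a = 6371 + 1360 = 7731 km. Period T = 2π√(a³/μ) = 2π√(7731³/398600) = 6765.0 s = 112.75 min.
Single-satellite node shift = (6765.0/86166) × 360° = 28.26°.
With 6 satellites evenly phased, successive equator crossings are 28.26/6 = 4.711° apart.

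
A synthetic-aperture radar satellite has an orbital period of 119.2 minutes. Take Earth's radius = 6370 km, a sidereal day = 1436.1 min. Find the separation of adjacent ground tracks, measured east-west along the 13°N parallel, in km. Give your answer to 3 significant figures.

3240 km

T = 119.2 min = 7152.0 s.
Node shift per orbit = (7152.0/86166) × 360° = 29.88°.
Equatorial spacing = 29.88 × 111.2 km/° = 3322 km.
At 13° latitude, spacing = 3322 × cos(13°) = 3237 km.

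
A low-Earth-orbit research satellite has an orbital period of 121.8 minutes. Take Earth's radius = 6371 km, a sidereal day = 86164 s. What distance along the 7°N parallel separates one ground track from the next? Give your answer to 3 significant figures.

T = 121.8 min = 7308.0 s.
Node shift per orbit = (7308.0/86164) × 360° = 30.53°.
Equatorial spacing = 30.53 × 111.2 km/° = 3395 km.
At 7° latitude, spacing = 3395 × cos(7°) = 3370 km.

3370 km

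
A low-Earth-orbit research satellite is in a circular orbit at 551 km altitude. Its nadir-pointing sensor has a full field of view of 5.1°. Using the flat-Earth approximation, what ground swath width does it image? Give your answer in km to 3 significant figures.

Half-angle = 5.1°/2 = 2.55°.
Swath width ≈ 2h·tan(θ/2) = 2 × 551 × tan(2.55°) = 49.1 km.

49.1 km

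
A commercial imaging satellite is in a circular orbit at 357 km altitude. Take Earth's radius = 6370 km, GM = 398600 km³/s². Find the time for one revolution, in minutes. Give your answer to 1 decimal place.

91.5 min

Semi-major axis a = 6370 + 357 = 6727 km. Period T = 2π√(a³/μ) = 2π√(6727³/398600) = 5490.9 s = 91.51 min.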